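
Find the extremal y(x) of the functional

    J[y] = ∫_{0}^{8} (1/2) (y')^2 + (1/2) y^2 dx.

The Lagrangian is L = (1/2) (y')^2 + (1/2) y^2.
Compute ∂L/∂y = y, ∂L/∂y' = y'.
The Euler-Lagrange equation d/dx(∂L/∂y') − ∂L/∂y = 0 reduces to
    y'' − y = 0.
Its general solution is
    y(x) = A e^x + B e^(−x),
with A, B fixed by the endpoint conditions.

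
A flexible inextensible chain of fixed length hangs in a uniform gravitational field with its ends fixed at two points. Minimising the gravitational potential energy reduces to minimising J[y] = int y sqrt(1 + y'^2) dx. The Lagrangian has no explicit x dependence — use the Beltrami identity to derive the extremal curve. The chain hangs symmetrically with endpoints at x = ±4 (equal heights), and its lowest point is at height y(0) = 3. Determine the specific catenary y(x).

The Lagrangian L(y, y') = y sqrt(1 + y'^2) has no explicit x dependence, so the Beltrami identity applies:
    L − y' ∂L/∂y' = C.
Compute ∂L/∂y' = y · y' / sqrt(1 + y'^2). Then
    L − y' ∂L/∂y'
    = y sqrt(1 + y'^2) − y · y'^2 / sqrt(1 + y'^2)
    = y (1 + y'^2 − y'^2) / sqrt(1 + y'^2)
    = y / sqrt(1 + y'^2) = C.
Squaring gives y^2 = C^2 (1 + y'^2), i.e.
    y'^2 = y^2 / C^2 − 1.
Separating variables,
    dy / sqrt(y^2 − C^2) = dx / C,
and integrating gives arccosh(y / C) = (x − a)/C, so
    y(x) = C cosh((x − a)/C),
the catenary. The constants C and a are fixed by the two endpoint conditions (and, for the hanging-chain problem, the length constraint selects C).
Now fit the given data. The endpoints x = ±4 are symmetric at equal height, so the catenary is even about its minimum: a = 0 and y(x) = C cosh(x/C). The lowest point is y(0) = C cosh(0) = C, and we are told y(0) = 3, so C = 3. Therefore
    y(x) = 3 cosh(x/3),
and at the endpoints
    y(±4) = 3 cosh(4/3).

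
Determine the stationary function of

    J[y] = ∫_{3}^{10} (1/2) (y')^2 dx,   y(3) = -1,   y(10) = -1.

The Lagrangian is L = (1/2) (y')^2.
Compute ∂L/∂y = 0, ∂L/∂y' = y'.
The Euler-Lagrange equation d/dx(∂L/∂y') − ∂L/∂y = 0 reduces to
    y'' = 0.
Its general solution is
    y(x) = A x + B,
with A, B fixed by the endpoint conditions.
Applying the endpoint conditions y(3) = -1 and y(10) = -1: solve A·3 + B = -1 and A·10 + B = -1. Subtracting gives A(10 − 3) = -1 − -1, so A = 0, and B = -1 − A·3 = -1. Therefore
    y(x) = -1.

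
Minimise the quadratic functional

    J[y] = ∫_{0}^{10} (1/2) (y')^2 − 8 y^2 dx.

The Lagrangian is L = (1/2) (y')^2 − 8 y^2.
Compute ∂L/∂y = -16y, ∂L/∂y' = y'.
The Euler-Lagrange equation d/dx(∂L/∂y') − ∂L/∂y = 0 reduces to
    y'' + 16 y = 0.
Its general solution is
    y(x) = A sin(4x) + B cos(4x),
with A, B fixed by the endpoint conditions.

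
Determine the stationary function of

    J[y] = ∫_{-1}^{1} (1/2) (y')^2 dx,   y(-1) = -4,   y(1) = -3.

The Lagrangian is L = (1/2) (y')^2.
Compute ∂L/∂y = 0, ∂L/∂y' = y'.
The Euler-Lagrange equation d/dx(∂L/∂y') − ∂L/∂y = 0 reduces to
    y'' = 0.
Its general solution is
    y(x) = A x + B,
with A, B fixed by the endpoint conditions.
Applying the endpoint conditions y(-1) = -4 and y(1) = -3: solve A·-1 + B = -4 and A·1 + B = -3. Subtracting gives A(1 − -1) = -3 − -4, so A = 1/2, and B = -4 − A·-1 = -7/2. Therefore
    y(x) = (1/2) x - 7/2.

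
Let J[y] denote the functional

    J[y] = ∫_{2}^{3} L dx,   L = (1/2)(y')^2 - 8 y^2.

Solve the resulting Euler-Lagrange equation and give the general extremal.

The Lagrangian is L = (1/2)(y')^2 - 8 y^2.
∂L/∂y = -16y.
∂L/∂y' = y'.
The Euler-Lagrange equation d/dx(∂L/∂y') − ∂L/∂y = 0 becomes:
    y'' + 16 y = 0
General solution: y(x) = A sin(4x) + B cos(4x), where A and B are arbitrary constants fixed by the endpoint conditions.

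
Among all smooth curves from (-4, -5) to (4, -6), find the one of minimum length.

Arc-length functional: J[y] = ∫ sqrt(1 + (y')^2) dx.
Lagrangian L = sqrt(1 + (y')^2) has no explicit y dependence, so ∂L/∂y = 0 and the Euler-Lagrange equation gives
    d/dx( y' / sqrt(1 + (y')^2) ) = 0  ⇒  y' / sqrt(1 + (y')^2) = const.
Hence y' is constant, so y(x) is affine.
Fitting the endpoints (-4, -5) and (4, -6):
    slope m = ((-6) − (-5)) / (4 − (-4)) = -1/8,
    intercept c = (-5) − m·(-4) = -11/2.
Extremal: y(x) = (-1/8) x - 11/2.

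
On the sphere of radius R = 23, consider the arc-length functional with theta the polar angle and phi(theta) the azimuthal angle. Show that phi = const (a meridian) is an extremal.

On the sphere of radius R = 23 with spherical coordinates (θ, φ), the induced metric is
    ds^2 = 529(dθ^2 + sin^2(θ) dφ^2).
Using θ as the parameter, the arc-length functional becomes
    J[φ] = ∫ 23 sqrt(1 + sin^2(θ) (dφ/dθ)^2) dθ.
So L = 23 sqrt(1 + sin^2(θ) φ'^2). Compute
    ∂L/∂φ = 0  (L has no explicit φ dependence),
    ∂L/∂φ' = 23 sin^2(θ) φ' / sqrt(1 + sin^2(θ) φ'^2).
For the candidate φ(θ) = c (constant), φ' = 0, so ∂L/∂φ' evaluated along the candidate vanishes, and ∂L/∂φ is identically zero. Hence
    d/dθ(∂L/∂φ') − ∂L/∂φ = 0
is satisfied. Therefore meridians φ = const are extremals of arc length — they are geodesics on the sphere.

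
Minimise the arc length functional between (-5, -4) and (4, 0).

Arc-length functional: J[y] = ∫ sqrt(1 + (y')^2) dx.
Lagrangian L = sqrt(1 + (y')^2) has no explicit y dependence, so ∂L/∂y = 0 and the Euler-Lagrange equation gives
    d/dx( y' / sqrt(1 + (y')^2) ) = 0  ⇒  y' / sqrt(1 + (y')^2) = const.
Hence y' is constant, so y(x) is affine.
Fitting the endpoints (-5, -4) and (4, 0):
    slope m = (0 − (-4)) / (4 − (-5)) = 4/9,
    intercept c = (-4) − m·(-5) = -16/9.
Extremal: y(x) = (4/9) x - 16/9.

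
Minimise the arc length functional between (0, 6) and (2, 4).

Arc-length functional: J[y] = ∫ sqrt(1 + (y')^2) dx.
Lagrangian L = sqrt(1 + (y')^2) has no explicit y dependence, so ∂L/∂y = 0 and the Euler-Lagrange equation gives
    d/dx( y' / sqrt(1 + (y')^2) ) = 0  ⇒  y' / sqrt(1 + (y')^2) = const.
Hence y' is constant, so y(x) is affine.
Fitting the endpoints (0, 6) and (2, 4):
    slope m = (4 − 6) / (2 − 0) = -1,
    intercept c = 6 − m·0 = 6.
Extremal: y(x) = -x + 6.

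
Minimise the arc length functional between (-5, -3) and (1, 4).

Arc-length functional: J[y] = ∫ sqrt(1 + (y')^2) dx.
Lagrangian L = sqrt(1 + (y')^2) has no explicit y dependence, so ∂L/∂y = 0 and the Euler-Lagrange equation gives
    d/dx( y' / sqrt(1 + (y')^2) ) = 0  ⇒  y' / sqrt(1 + (y')^2) = const.
Hence y' is constant, so y(x) is affine.
Fitting the endpoints (-5, -3) and (1, 4):
    slope m = (4 − (-3)) / (1 − (-5)) = 7/6,
    intercept c = (-3) − m·(-5) = 17/6.
Extremal: y(x) = (7/6) x + 17/6.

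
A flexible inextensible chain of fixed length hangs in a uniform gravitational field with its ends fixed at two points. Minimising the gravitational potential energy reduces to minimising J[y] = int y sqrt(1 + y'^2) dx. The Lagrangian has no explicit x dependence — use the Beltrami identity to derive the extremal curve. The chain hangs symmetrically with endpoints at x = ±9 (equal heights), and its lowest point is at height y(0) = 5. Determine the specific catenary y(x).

The Lagrangian L(y, y') = y sqrt(1 + y'^2) has no explicit x dependence, so the Beltrami identity applies:
    L − y' ∂L/∂y' = C.
Compute ∂L/∂y' = y · y' / sqrt(1 + y'^2). Then
    L − y' ∂L/∂y'
    = y sqrt(1 + y'^2) − y · y'^2 / sqrt(1 + y'^2)
    = y (1 + y'^2 − y'^2) / sqrt(1 + y'^2)
    = y / sqrt(1 + y'^2) = C.
Squaring gives y^2 = C^2 (1 + y'^2), i.e.
    y'^2 = y^2 / C^2 − 1.
Separating variables,
    dy / sqrt(y^2 − C^2) = dx / C,
and integrating gives arccosh(y / C) = (x − a)/C, so
    y(x) = C cosh((x − a)/C),
the catenary. The constants C and a are fixed by the two endpoint conditions (and, for the hanging-chain problem, the length constraint selects C).
Now fit the given data. The endpoints x = ±9 are symmetric at equal height, so the catenary is even about its minimum: a = 0 and y(x) = C cosh(x/C). The lowest point is y(0) = C cosh(0) = C, and we are told y(0) = 5, so C = 5. Therefore
    y(x) = 5 cosh(x/5),
and at the endpoints
    y(±9) = 5 cosh(9/5).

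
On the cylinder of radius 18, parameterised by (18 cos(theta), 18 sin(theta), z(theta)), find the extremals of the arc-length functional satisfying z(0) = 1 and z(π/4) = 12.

Parameterise the cylinder of radius R = 18 as
    r(θ) = (18 cos θ, 18 sin θ, z(θ)).
The arc-length element is
    ds = sqrt(324 + (dz/dθ)^2) dθ,
so the Lagrangian is L = sqrt(324 + z'^2).
L depends on z' only, not on z or θ, so ∂L/∂z = 0 and
    ∂L/∂z' = z' / sqrt(324 + z'^2).
The Euler-Lagrange equation gives
    d/dθ( z' / sqrt(324 + z'^2) ) = 0,
so z' is constant. Integrating once:
    z(θ) = a θ + b,
a helix on the cylinder (a straight line when the cylinder is unrolled). The constants a, b are determined by the endpoint conditions.
With endpoint conditions z(0) = 1 and z(π/4) = 12: from z(0) = b we get b = 1, and a·π/4 + 1 = 12 gives a = 44/π, so
    z(θ) = (44/π) θ + 1.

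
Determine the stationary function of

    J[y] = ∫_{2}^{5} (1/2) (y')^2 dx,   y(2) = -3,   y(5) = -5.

The Lagrangian is L = (1/2) (y')^2.
Compute ∂L/∂y = 0, ∂L/∂y' = y'.
The Euler-Lagrange equation d/dx(∂L/∂y') − ∂L/∂y = 0 reduces to
    y'' = 0.
Its general solution is
    y(x) = A x + B,
with A, B fixed by the endpoint conditions.
Applying the endpoint conditions y(2) = -3 and y(5) = -5: solve A·2 + B = -3 and A·5 + B = -5. Subtracting gives A(5 − 2) = -5 − -3, so A = -2/3, and B = -3 − A·2 = -5/3. Therefore
    y(x) = (-2/3) x - 5/3.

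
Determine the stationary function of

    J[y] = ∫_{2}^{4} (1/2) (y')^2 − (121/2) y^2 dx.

The Lagrangian is L = (1/2) (y')^2 − (121/2) y^2.
Compute ∂L/∂y = -121y, ∂L/∂y' = y'.
The Euler-Lagrange equation d/dx(∂L/∂y') − ∂L/∂y = 0 reduces to
    y'' + 121 y = 0.
Its general solution is
    y(x) = A sin(11x) + B cos(11x),
with A, B fixed by the endpoint conditions.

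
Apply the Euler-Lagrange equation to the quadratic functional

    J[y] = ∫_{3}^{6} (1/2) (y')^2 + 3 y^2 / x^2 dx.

The Lagrangian is L = (1/2) (y')^2 + 3 y^2 / x^2.
Compute ∂L/∂y = 6y/x^2, ∂L/∂y' = y'.
The Euler-Lagrange equation d/dx(∂L/∂y') − ∂L/∂y = 0 reduces to
    y'' − 6/x^2 · y = 0  (x > 0).
Its general solution is
    y(x) = A x^3 + B x^(-2),
with A, B fixed by the endpoint conditions.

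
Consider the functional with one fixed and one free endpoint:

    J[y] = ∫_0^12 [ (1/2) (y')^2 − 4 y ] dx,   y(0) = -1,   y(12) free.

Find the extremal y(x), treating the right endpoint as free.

The Lagrangian L = (1/2) (y')^2 − 4 y gives
    ∂L/∂y = −4,   ∂L/∂y' = y'.
Euler-Lagrange: d/dx(y') − (−4) = 0, i.e. y'' + 4 = 0, so
    y(x) = −(4/2) x^2 + C1 x + C2.
Fixed left endpoint y(0) = -1 ⇒ C2 = -1.
The right endpoint x = 12 is free, so the natural (transversality) condition is ∂L/∂y' |_{x=12} = 0, i.e. y'(12) = 0.
Compute y'(x) = −4 x + C1, so y'(12) = −48 + C1 = 0 ⇒ C1 = 48.
Therefore the extremal is
    y(x) = −2 x^2 + 48 x − 1.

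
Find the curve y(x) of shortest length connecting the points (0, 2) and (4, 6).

Arc-length functional: J[y] = ∫ sqrt(1 + (y')^2) dx.
Lagrangian L = sqrt(1 + (y')^2) has no explicit y dependence, so ∂L/∂y = 0 and the Euler-Lagrange equation gives
    d/dx( y' / sqrt(1 + (y')^2) ) = 0  ⇒  y' / sqrt(1 + (y')^2) = const.
Hence y' is constant, so y(x) is affine.
Fitting the endpoints (0, 2) and (4, 6):
    slope m = (6 − 2) / (4 − 0) = 1,
    intercept c = 2 − m·0 = 2.
Extremal: y(x) = x + 2.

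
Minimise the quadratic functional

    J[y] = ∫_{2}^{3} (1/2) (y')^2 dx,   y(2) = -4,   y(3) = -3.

The Lagrangian is L = (1/2) (y')^2.
Compute ∂L/∂y = 0, ∂L/∂y' = y'.
The Euler-Lagrange equation d/dx(∂L/∂y') − ∂L/∂y = 0 reduces to
    y'' = 0.
Its general solution is
    y(x) = A x + B,
with A, B fixed by the endpoint conditions.
Applying the endpoint conditions y(2) = -4 and y(3) = -3: solve A·2 + B = -4 and A·3 + B = -3. Subtracting gives A(3 − 2) = -3 − -4, so A = 1, and B = -4 − A·2 = -6. Therefore
    y(x) = x - 6.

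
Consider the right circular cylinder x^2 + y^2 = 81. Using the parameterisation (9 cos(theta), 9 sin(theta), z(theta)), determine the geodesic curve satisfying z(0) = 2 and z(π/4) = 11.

Parameterise the cylinder of radius R = 9 as
    r(θ) = (9 cos θ, 9 sin θ, z(θ)).
The arc-length element is
    ds = sqrt(81 + (dz/dθ)^2) dθ,
so the Lagrangian is L = sqrt(81 + z'^2).
L depends on z' only, not on z or θ, so ∂L/∂z = 0 and
    ∂L/∂z' = z' / sqrt(81 + z'^2).
The Euler-Lagrange equation gives
    d/dθ( z' / sqrt(81 + z'^2) ) = 0,
so z' is constant. Integrating once:
    z(θ) = a θ + b,
a helix on the cylinder (a straight line when the cylinder is unrolled). The constants a, b are determined by the endpoint conditions.
With endpoint conditions z(0) = 2 and z(π/4) = 11: from z(0) = b we get b = 2, and a·π/4 + 2 = 11 gives a = 36/π, so
    z(θ) = (36/π) θ + 2.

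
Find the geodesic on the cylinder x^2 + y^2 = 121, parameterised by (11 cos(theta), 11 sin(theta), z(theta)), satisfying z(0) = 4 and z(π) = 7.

Parameterise the cylinder of radius R = 11 as
    r(θ) = (11 cos θ, 11 sin θ, z(θ)).
The arc-length element is
    ds = sqrt(121 + (dz/dθ)^2) dθ,
so the Lagrangian is L = sqrt(121 + z'^2).
L depends on z' only, not on z or θ, so ∂L/∂z = 0 and
    ∂L/∂z' = z' / sqrt(121 + z'^2).
The Euler-Lagrange equation gives
    d/dθ( z' / sqrt(121 + z'^2) ) = 0,
so z' is constant. Integrating once:
    z(θ) = a θ + b,
a helix on the cylinder (a straight line when the cylinder is unrolled). The constants a, b are determined by the endpoint conditions.
With endpoint conditions z(0) = 4 and z(π) = 7: from z(0) = b we get b = 4, and a·π + 4 = 7 gives a = 3/π, so
    z(θ) = (3/π) θ + 4.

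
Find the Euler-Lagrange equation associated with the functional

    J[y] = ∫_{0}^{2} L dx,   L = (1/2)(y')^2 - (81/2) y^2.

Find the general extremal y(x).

The Lagrangian is L = (1/2)(y')^2 - (81/2) y^2.
∂L/∂y = -81y.
∂L/∂y' = y'.
The Euler-Lagrange equation d/dx(∂L/∂y') − ∂L/∂y = 0 becomes:
    y'' + 81 y = 0
General solution: y(x) = A sin(9x) + B cos(9x), where A and B are arbitrary constants fixed by the endpoint conditions.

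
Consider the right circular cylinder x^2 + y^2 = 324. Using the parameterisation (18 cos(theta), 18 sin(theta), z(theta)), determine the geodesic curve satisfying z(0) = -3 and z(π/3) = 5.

Parameterise the cylinder of radius R = 18 as
    r(θ) = (18 cos θ, 18 sin θ, z(θ)).
The arc-length element is
    ds = sqrt(324 + (dz/dθ)^2) dθ,
so the Lagrangian is L = sqrt(324 + z'^2).
L depends on z' only, not on z or θ, so ∂L/∂z = 0 and
    ∂L/∂z' = z' / sqrt(324 + z'^2).
The Euler-Lagrange equation gives
    d/dθ( z' / sqrt(324 + z'^2) ) = 0,
so z' is constant. Integrating once:
    z(θ) = a θ + b,
a helix on the cylinder (a straight line when the cylinder is unrolled). The constants a, b are determined by the endpoint conditions.
With endpoint conditions z(0) = -3 and z(π/3) = 5: from z(0) = b we get b = -3, and a·π/3 + -3 = 5 gives a = 24/π, so
    z(θ) = (24/π) θ − 3.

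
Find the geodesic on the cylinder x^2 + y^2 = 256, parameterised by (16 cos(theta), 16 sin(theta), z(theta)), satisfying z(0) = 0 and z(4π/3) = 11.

Parameterise the cylinder of radius R = 16 as
    r(θ) = (16 cos θ, 16 sin θ, z(θ)).
The arc-length element is
    ds = sqrt(256 + (dz/dθ)^2) dθ,
so the Lagrangian is L = sqrt(256 + z'^2).
L depends on z' only, not on z or θ, so ∂L/∂z = 0 and
    ∂L/∂z' = z' / sqrt(256 + z'^2).
The Euler-Lagrange equation gives
    d/dθ( z' / sqrt(256 + z'^2) ) = 0,
so z' is constant. Integrating once:
    z(θ) = a θ + b,
a helix on the cylinder (a straight line when the cylinder is unrolled). The constants a, b are determined by the endpoint conditions.
With endpoint conditions z(0) = 0 and z(4π/3) = 11: from z(0) = b we get b = 0, and a·4π/3 + 0 = 11 gives a = 33/(4π), so
    z(θ) = (33/(4π)) θ.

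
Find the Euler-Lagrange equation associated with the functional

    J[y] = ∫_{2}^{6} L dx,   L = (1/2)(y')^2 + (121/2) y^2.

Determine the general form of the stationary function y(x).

The Lagrangian is L = (1/2)(y')^2 + (121/2) y^2.
∂L/∂y = 121y.
∂L/∂y' = y'.
The Euler-Lagrange equation d/dx(∂L/∂y') − ∂L/∂y = 0 becomes:
    y'' - 121 y = 0
General solution: y(x) = A e^(11x) + B e^(-11x), where A and B are arbitrary constants fixed by the endpoint conditions.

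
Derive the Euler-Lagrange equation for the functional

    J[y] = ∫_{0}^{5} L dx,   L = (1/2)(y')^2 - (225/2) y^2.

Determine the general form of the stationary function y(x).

The Lagrangian is L = (1/2)(y')^2 - (225/2) y^2.
∂L/∂y = -225y.
∂L/∂y' = y'.
The Euler-Lagrange equation d/dx(∂L/∂y') − ∂L/∂y = 0 becomes:
    y'' + 225 y = 0
General solution: y(x) = A sin(15x) + B cos(15x), where A and B are arbitrary constants fixed by the endpoint conditions.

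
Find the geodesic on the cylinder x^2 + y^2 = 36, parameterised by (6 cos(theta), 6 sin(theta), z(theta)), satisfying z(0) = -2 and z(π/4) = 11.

Parameterise the cylinder of radius R = 6 as
    r(θ) = (6 cos θ, 6 sin θ, z(θ)).
The arc-length element is
    ds = sqrt(36 + (dz/dθ)^2) dθ,
so the Lagrangian is L = sqrt(36 + z'^2).
L depends on z' only, not on z or θ, so ∂L/∂z = 0 and
    ∂L/∂z' = z' / sqrt(36 + z'^2).
The Euler-Lagrange equation gives
    d/dθ( z' / sqrt(36 + z'^2) ) = 0,
so z' is constant. Integrating once:
    z(θ) = a θ + b,
a helix on the cylinder (a straight line when the cylinder is unrolled). The constants a, b are determined by the endpoint conditions.
With endpoint conditions z(0) = -2 and z(π/4) = 11: from z(0) = b we get b = -2, and a·π/4 + -2 = 11 gives a = 52/π, so
    z(θ) = (52/π) θ − 2.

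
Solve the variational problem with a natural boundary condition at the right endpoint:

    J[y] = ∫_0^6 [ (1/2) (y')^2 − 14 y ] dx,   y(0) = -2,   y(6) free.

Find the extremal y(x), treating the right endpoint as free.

The Lagrangian L = (1/2) (y')^2 − 14 y gives
    ∂L/∂y = −14,   ∂L/∂y' = y'.
Euler-Lagrange: d/dx(y') − (−14) = 0, i.e. y'' + 14 = 0, so
    y(x) = −(14/2) x^2 + C1 x + C2.
Fixed left endpoint y(0) = -2 ⇒ C2 = -2.
The right endpoint x = 6 is free, so the natural (transversality) condition is ∂L/∂y' |_{x=6} = 0, i.e. y'(6) = 0.
Compute y'(x) = −14 x + C1, so y'(6) = −84 + C1 = 0 ⇒ C1 = 84.
Therefore the extremal is
    y(x) = −7 x^2 + 84 x − 2.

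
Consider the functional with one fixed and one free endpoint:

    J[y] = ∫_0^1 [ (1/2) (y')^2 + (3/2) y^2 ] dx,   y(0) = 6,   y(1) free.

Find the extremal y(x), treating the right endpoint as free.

The Lagrangian L = (1/2) (y')^2 + (3/2) y^2 gives
    ∂L/∂y = 3 y,   ∂L/∂y' = y'.
Euler-Lagrange: y'' − 3 y = 0.
With k = sqrt(3), the general solution is
    y(x) = A cosh(sqrt(3) x) + B sinh(sqrt(3) x).
Fixed left endpoint y(0) = 6 ⇒ A = 6.
The right endpoint x = 1 is free, so the natural (transversality) condition is ∂L/∂y' |_{x=1} = 0, i.e. y'(1) = 0.
Compute y'(x) = A k sinh(k x) + B k cosh(k x), so
    y'(1) = A k sinh(k·1) + B k cosh(k·1) = 0
    ⇒ B = −A tanh(k·1) = − 6 tanh(sqrt(3)·1).
Therefore the extremal is
    y(x) = 6 cosh(sqrt(3) x) − 6 tanh(sqrt(3)·1) sinh(sqrt(3) x).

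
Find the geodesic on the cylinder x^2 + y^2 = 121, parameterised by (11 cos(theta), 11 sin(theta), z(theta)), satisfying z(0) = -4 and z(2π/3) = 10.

Parameterise the cylinder of radius R = 11 as
    r(θ) = (11 cos θ, 11 sin θ, z(θ)).
The arc-length element is
    ds = sqrt(121 + (dz/dθ)^2) dθ,
so the Lagrangian is L = sqrt(121 + z'^2).
L depends on z' only, not on z or θ, so ∂L/∂z = 0 and
    ∂L/∂z' = z' / sqrt(121 + z'^2).
The Euler-Lagrange equation gives
    d/dθ( z' / sqrt(121 + z'^2) ) = 0,
so z' is constant. Integrating once:
    z(θ) = a θ + b,
a helix on the cylinder (a straight line when the cylinder is unrolled). The constants a, b are determined by the endpoint conditions.
With endpoint conditions z(0) = -4 and z(2π/3) = 10: from z(0) = b we get b = -4, and a·2π/3 + -4 = 10 gives a = 21/π, so
    z(θ) = (21/π) θ − 4.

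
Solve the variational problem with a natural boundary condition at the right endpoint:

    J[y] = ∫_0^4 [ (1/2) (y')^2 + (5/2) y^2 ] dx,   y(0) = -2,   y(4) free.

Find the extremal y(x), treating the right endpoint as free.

The Lagrangian L = (1/2) (y')^2 + (5/2) y^2 gives
    ∂L/∂y = 5 y,   ∂L/∂y' = y'.
Euler-Lagrange: y'' − 5 y = 0.
With k = sqrt(5), the general solution is
    y(x) = A cosh(sqrt(5) x) + B sinh(sqrt(5) x).
Fixed left endpoint y(0) = -2 ⇒ A = -2.
The right endpoint x = 4 is free, so the natural (transversality) condition is ∂L/∂y' |_{x=4} = 0, i.e. y'(4) = 0.
Compute y'(x) = A k sinh(k x) + B k cosh(k x), so
    y'(4) = A k sinh(k·4) + B k cosh(k·4) = 0
    ⇒ B = −A tanh(k·4) = 2 tanh(sqrt(5)·4).
Therefore the extremal is
    y(x) = −2 cosh(sqrt(5) x) + 2 tanh(sqrt(5)·4) sinh(sqrt(5) x).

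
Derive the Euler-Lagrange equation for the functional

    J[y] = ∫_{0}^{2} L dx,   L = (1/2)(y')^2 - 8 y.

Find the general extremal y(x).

The Lagrangian is L = (1/2)(y')^2 - 8 y.
∂L/∂y = -8.
∂L/∂y' = y'.
The Euler-Lagrange equation d/dx(∂L/∂y') − ∂L/∂y = 0 becomes:
    y'' + 8 = 0
General solution: y(x) = -4 x^2 + A x + B, where A and B are arbitrary constants fixed by the endpoint conditions.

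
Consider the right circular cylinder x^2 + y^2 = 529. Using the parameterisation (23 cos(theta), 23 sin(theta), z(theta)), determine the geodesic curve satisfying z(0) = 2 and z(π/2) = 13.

Parameterise the cylinder of radius R = 23 as
    r(θ) = (23 cos θ, 23 sin θ, z(θ)).
The arc-length element is
    ds = sqrt(529 + (dz/dθ)^2) dθ,
so the Lagrangian is L = sqrt(529 + z'^2).
L depends on z' only, not on z or θ, so ∂L/∂z = 0 and
    ∂L/∂z' = z' / sqrt(529 + z'^2).
The Euler-Lagrange equation gives
    d/dθ( z' / sqrt(529 + z'^2) ) = 0,
so z' is constant. Integrating once:
    z(θ) = a θ + b,
a helix on the cylinder (a straight line when the cylinder is unrolled). The constants a, b are determined by the endpoint conditions.
With endpoint conditions z(0) = 2 and z(π/2) = 13: from z(0) = b we get b = 2, and a·π/2 + 2 = 13 gives a = 22/π, so
    z(θ) = (22/π) θ + 2.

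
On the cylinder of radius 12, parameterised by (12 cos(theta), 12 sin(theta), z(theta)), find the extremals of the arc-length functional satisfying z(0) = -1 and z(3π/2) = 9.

Parameterise the cylinder of radius R = 12 as
    r(θ) = (12 cos θ, 12 sin θ, z(θ)).
The arc-length element is
    ds = sqrt(144 + (dz/dθ)^2) dθ,
so the Lagrangian is L = sqrt(144 + z'^2).
L depends on z' only, not on z or θ, so ∂L/∂z = 0 and
    ∂L/∂z' = z' / sqrt(144 + z'^2).
The Euler-Lagrange equation gives
    d/dθ( z' / sqrt(144 + z'^2) ) = 0,
so z' is constant. Integrating once:
    z(θ) = a θ + b,
a helix on the cylinder (a straight line when the cylinder is unrolled). The constants a, b are determined by the endpoint conditions.
With endpoint conditions z(0) = -1 and z(3π/2) = 9: from z(0) = b we get b = -1, and a·3π/2 + -1 = 9 gives a = 20/(3π), so
    z(θ) = (20/(3π)) θ − 1.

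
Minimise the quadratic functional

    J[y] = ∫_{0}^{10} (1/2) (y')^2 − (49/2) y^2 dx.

The Lagrangian is L = (1/2) (y')^2 − (49/2) y^2.
Compute ∂L/∂y = -49y, ∂L/∂y' = y'.
The Euler-Lagrange equation d/dx(∂L/∂y') − ∂L/∂y = 0 reduces to
    y'' + 49 y = 0.
Its general solution is
    y(x) = A sin(7x) + B cos(7x),
with A, B fixed by the endpoint conditions.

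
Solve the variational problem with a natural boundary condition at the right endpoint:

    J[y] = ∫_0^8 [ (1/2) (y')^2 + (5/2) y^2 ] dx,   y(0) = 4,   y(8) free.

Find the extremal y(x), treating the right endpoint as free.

The Lagrangian L = (1/2) (y')^2 + (5/2) y^2 gives
    ∂L/∂y = 5 y,   ∂L/∂y' = y'.
Euler-Lagrange: y'' − 5 y = 0.
With k = sqrt(5), the general solution is
    y(x) = A cosh(sqrt(5) x) + B sinh(sqrt(5) x).
Fixed left endpoint y(0) = 4 ⇒ A = 4.
The right endpoint x = 8 is free, so the natural (transversality) condition is ∂L/∂y' |_{x=8} = 0, i.e. y'(8) = 0.
Compute y'(x) = A k sinh(k x) + B k cosh(k x), so
    y'(8) = A k sinh(k·8) + B k cosh(k·8) = 0
    ⇒ B = −A tanh(k·8) = − 4 tanh(sqrt(5)·8).
Therefore the extremal is
    y(x) = 4 cosh(sqrt(5) x) − 4 tanh(sqrt(5)·8) sinh(sqrt(5) x).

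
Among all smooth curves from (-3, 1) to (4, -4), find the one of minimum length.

Arc-length functional: J[y] = ∫ sqrt(1 + (y')^2) dx.
Lagrangian L = sqrt(1 + (y')^2) has no explicit y dependence, so ∂L/∂y = 0 and the Euler-Lagrange equation gives
    d/dx( y' / sqrt(1 + (y')^2) ) = 0  ⇒  y' / sqrt(1 + (y')^2) = const.
Hence y' is constant, so y(x) is affine.
Fitting the endpoints (-3, 1) and (4, -4):
    slope m = ((-4) − 1) / (4 − (-3)) = -5/7,
    intercept c = 1 − m·(-3) = -8/7.
Extremal: y(x) = (-5/7) x - 8/7.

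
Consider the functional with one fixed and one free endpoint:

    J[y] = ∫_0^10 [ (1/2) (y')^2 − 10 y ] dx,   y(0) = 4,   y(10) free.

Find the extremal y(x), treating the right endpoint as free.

The Lagrangian L = (1/2) (y')^2 − 10 y gives
    ∂L/∂y = −10,   ∂L/∂y' = y'.
Euler-Lagrange: d/dx(y') − (−10) = 0, i.e. y'' + 10 = 0, so
    y(x) = −(10/2) x^2 + C1 x + C2.
Fixed left endpoint y(0) = 4 ⇒ C2 = 4.
The right endpoint x = 10 is free, so the natural (transversality) condition is ∂L/∂y' |_{x=10} = 0, i.e. y'(10) = 0.
Compute y'(x) = −10 x + C1, so y'(10) = −100 + C1 = 0 ⇒ C1 = 100.
Therefore the extremal is
    y(x) = −5 x^2 + 100 x + 4.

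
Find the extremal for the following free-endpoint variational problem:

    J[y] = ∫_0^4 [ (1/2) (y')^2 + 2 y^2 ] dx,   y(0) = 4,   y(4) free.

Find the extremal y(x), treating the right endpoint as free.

The Lagrangian L = (1/2) (y')^2 + 2 y^2 gives
    ∂L/∂y = 4 y,   ∂L/∂y' = y'.
Euler-Lagrange: y'' − 4 y = 0.
With k = 2, the general solution is
    y(x) = A cosh(2 x) + B sinh(2 x).
Fixed left endpoint y(0) = 4 ⇒ A = 4.
The right endpoint x = 4 is free, so the natural (transversality) condition is ∂L/∂y' |_{x=4} = 0, i.e. y'(4) = 0.
Compute y'(x) = A k sinh(k x) + B k cosh(k x), so
    y'(4) = A k sinh(k·4) + B k cosh(k·4) = 0
    ⇒ B = −A tanh(k·4) = − 4 tanh(2·4).
Therefore the extremal is
    y(x) = 4 cosh(2 x) − 4 tanh(2·4) sinh(2 x).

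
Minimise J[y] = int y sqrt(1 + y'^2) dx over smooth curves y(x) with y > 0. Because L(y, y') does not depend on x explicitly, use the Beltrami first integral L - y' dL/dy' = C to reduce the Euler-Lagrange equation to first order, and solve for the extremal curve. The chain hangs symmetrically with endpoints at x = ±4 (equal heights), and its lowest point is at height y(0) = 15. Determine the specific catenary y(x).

The Lagrangian L(y, y') = y sqrt(1 + y'^2) has no explicit x dependence, so the Beltrami identity applies:
    L − y' ∂L/∂y' = C.
Compute ∂L/∂y' = y · y' / sqrt(1 + y'^2). Then
    L − y' ∂L/∂y'
    = y sqrt(1 + y'^2) − y · y'^2 / sqrt(1 + y'^2)
    = y (1 + y'^2 − y'^2) / sqrt(1 + y'^2)
    = y / sqrt(1 + y'^2) = C.
Squaring gives y^2 = C^2 (1 + y'^2), i.e.
    y'^2 = y^2 / C^2 − 1.
Separating variables,
    dy / sqrt(y^2 − C^2) = dx / C,
and integrating gives arccosh(y / C) = (x − a)/C, so
    y(x) = C cosh((x − a)/C),
the catenary. The constants C and a are fixed by the two endpoint conditions (and, for the hanging-chain problem, the length constraint selects C).
Now fit the given data. The endpoints x = ±4 are symmetric at equal height, so the catenary is even about its minimum: a = 0 and y(x) = C cosh(x/C). The lowest point is y(0) = C cosh(0) = C, and we are told y(0) = 15, so C = 15. Therefore
    y(x) = 15 cosh(x/15),
and at the endpoints
    y(±4) = 15 cosh(4/15).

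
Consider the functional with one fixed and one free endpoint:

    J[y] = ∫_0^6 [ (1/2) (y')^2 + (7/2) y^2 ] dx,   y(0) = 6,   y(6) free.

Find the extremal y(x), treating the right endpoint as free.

The Lagrangian L = (1/2) (y')^2 + (7/2) y^2 gives
    ∂L/∂y = 7 y,   ∂L/∂y' = y'.
Euler-Lagrange: y'' − 7 y = 0.
With k = sqrt(7), the general solution is
    y(x) = A cosh(sqrt(7) x) + B sinh(sqrt(7) x).
Fixed left endpoint y(0) = 6 ⇒ A = 6.
The right endpoint x = 6 is free, so the natural (transversality) condition is ∂L/∂y' |_{x=6} = 0, i.e. y'(6) = 0.
Compute y'(x) = A k sinh(k x) + B k cosh(k x), so
    y'(6) = A k sinh(k·6) + B k cosh(k·6) = 0
    ⇒ B = −A tanh(k·6) = − 6 tanh(sqrt(7)·6).
Therefore the extremal is
    y(x) = 6 cosh(sqrt(7) x) − 6 tanh(sqrt(7)·6) sinh(sqrt(7) x).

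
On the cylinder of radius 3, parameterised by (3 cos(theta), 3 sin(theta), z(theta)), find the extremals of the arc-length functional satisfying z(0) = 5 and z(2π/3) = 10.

Parameterise the cylinder of radius R = 3 as
    r(θ) = (3 cos θ, 3 sin θ, z(θ)).
The arc-length element is
    ds = sqrt(9 + (dz/dθ)^2) dθ,
so the Lagrangian is L = sqrt(9 + z'^2).
L depends on z' only, not on z or θ, so ∂L/∂z = 0 and
    ∂L/∂z' = z' / sqrt(9 + z'^2).
The Euler-Lagrange equation gives
    d/dθ( z' / sqrt(9 + z'^2) ) = 0,
so z' is constant. Integrating once:
    z(θ) = a θ + b,
a helix on the cylinder (a straight line when the cylinder is unrolled). The constants a, b are determined by the endpoint conditions.
With endpoint conditions z(0) = 5 and z(2π/3) = 10: from z(0) = b we get b = 5, and a·2π/3 + 5 = 10 gives a = 15/(2π), so
    z(θ) = (15/(2π)) θ + 5.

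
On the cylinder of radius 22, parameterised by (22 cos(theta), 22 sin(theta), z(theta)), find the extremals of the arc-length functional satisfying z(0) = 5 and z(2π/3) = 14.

Parameterise the cylinder of radius R = 22 as
    r(θ) = (22 cos θ, 22 sin θ, z(θ)).
The arc-length element is
    ds = sqrt(484 + (dz/dθ)^2) dθ,
so the Lagrangian is L = sqrt(484 + z'^2).
L depends on z' only, not on z or θ, so ∂L/∂z = 0 and
    ∂L/∂z' = z' / sqrt(484 + z'^2).
The Euler-Lagrange equation gives
    d/dθ( z' / sqrt(484 + z'^2) ) = 0,
so z' is constant. Integrating once:
    z(θ) = a θ + b,
a helix on the cylinder (a straight line when the cylinder is unrolled). The constants a, b are determined by the endpoint conditions.
With endpoint conditions z(0) = 5 and z(2π/3) = 14: from z(0) = b we get b = 5, and a·2π/3 + 5 = 14 gives a = 27/(2π), so
    z(θ) = (27/(2π)) θ + 5.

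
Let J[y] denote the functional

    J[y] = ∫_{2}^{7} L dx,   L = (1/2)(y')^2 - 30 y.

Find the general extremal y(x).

The Lagrangian is L = (1/2)(y')^2 - 30 y.
∂L/∂y = -30.
∂L/∂y' = y'.
The Euler-Lagrange equation d/dx(∂L/∂y') − ∂L/∂y = 0 becomes:
    y'' + 30 = 0
General solution: y(x) = -15 x^2 + A x + B, where A and B are arbitrary constants fixed by the endpoint conditions.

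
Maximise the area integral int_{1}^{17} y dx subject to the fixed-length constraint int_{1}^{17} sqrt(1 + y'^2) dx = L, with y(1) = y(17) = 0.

Set up the augmented Lagrangian using a multiplier λ for the length constraint:
    F(y, y') = y − λ sqrt(1 + y'^2).
F has no explicit x dependence, so the Beltrami identity yields a first integral
    F − y' ∂F/∂y' = C.
Compute ∂F/∂y' = −λ y' / sqrt(1 + y'^2). Then
    y − λ sqrt(1 + y'^2) + λ y'^2 / sqrt(1 + y'^2) = C
    ⇒  y − λ / sqrt(1 + y'^2) = C.
Solving for y' and integrating gives
    (x − a)^2 + (y − b)^2 = λ^2,
a circular arc of radius λ. The constants a, b are determined by the endpoint conditions y(1) = y(17) = 0, and λ is fixed implicitly by the length constraint
    ∫_{1}^{17} sqrt(1 + y'^2) dx = L.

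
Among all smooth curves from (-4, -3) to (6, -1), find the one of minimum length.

Arc-length functional: J[y] = ∫ sqrt(1 + (y')^2) dx.
Lagrangian L = sqrt(1 + (y')^2) has no explicit y dependence, so ∂L/∂y = 0 and the Euler-Lagrange equation gives
    d/dx( y' / sqrt(1 + (y')^2) ) = 0  ⇒  y' / sqrt(1 + (y')^2) = const.
Hence y' is constant, so y(x) is affine.
Fitting the endpoints (-4, -3) and (6, -1):
    slope m = ((-1) − (-3)) / (6 − (-4)) = 1/5,
    intercept c = (-3) − m·(-4) = -11/5.
Extremal: y(x) = (1/5) x - 11/5.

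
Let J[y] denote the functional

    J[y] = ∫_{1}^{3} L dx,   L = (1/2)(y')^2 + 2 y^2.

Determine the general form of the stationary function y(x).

The Lagrangian is L = (1/2)(y')^2 + 2 y^2.
∂L/∂y = 4y.
∂L/∂y' = y'.
The Euler-Lagrange equation d/dx(∂L/∂y') − ∂L/∂y = 0 becomes:
    y'' - 4 y = 0
General solution: y(x) = A e^(2x) + B e^(-2x), where A and B are arbitrary constants fixed by the endpoint conditions.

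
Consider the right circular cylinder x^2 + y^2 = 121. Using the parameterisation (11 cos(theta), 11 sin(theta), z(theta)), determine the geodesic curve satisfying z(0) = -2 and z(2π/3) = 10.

Parameterise the cylinder of radius R = 11 as
    r(θ) = (11 cos θ, 11 sin θ, z(θ)).
The arc-length element is
    ds = sqrt(121 + (dz/dθ)^2) dθ,
so the Lagrangian is L = sqrt(121 + z'^2).
L depends on z' only, not on z or θ, so ∂L/∂z = 0 and
    ∂L/∂z' = z' / sqrt(121 + z'^2).
The Euler-Lagrange equation gives
    d/dθ( z' / sqrt(121 + z'^2) ) = 0,
so z' is constant. Integrating once:
    z(θ) = a θ + b,
a helix on the cylinder (a straight line when the cylinder is unrolled). The constants a, b are determined by the endpoint conditions.
With endpoint conditions z(0) = -2 and z(2π/3) = 10: from z(0) = b we get b = -2, and a·2π/3 + -2 = 10 gives a = 18/π, so
    z(θ) = (18/π) θ − 2.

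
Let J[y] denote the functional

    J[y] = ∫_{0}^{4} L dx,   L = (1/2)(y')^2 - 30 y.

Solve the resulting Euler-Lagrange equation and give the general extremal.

The Lagrangian is L = (1/2)(y')^2 - 30 y.
∂L/∂y = -30.
∂L/∂y' = y'.
The Euler-Lagrange equation d/dx(∂L/∂y') − ∂L/∂y = 0 becomes:
    y'' + 30 = 0
General solution: y(x) = -15 x^2 + A x + B, where A and B are arbitrary constants fixed by the endpoint conditions.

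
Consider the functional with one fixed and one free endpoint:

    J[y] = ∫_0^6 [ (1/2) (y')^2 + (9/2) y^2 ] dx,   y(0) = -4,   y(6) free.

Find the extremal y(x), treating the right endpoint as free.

The Lagrangian L = (1/2) (y')^2 + (9/2) y^2 gives
    ∂L/∂y = 9 y,   ∂L/∂y' = y'.
Euler-Lagrange: y'' − 9 y = 0.
With k = 3, the general solution is
    y(x) = A cosh(3 x) + B sinh(3 x).
Fixed left endpoint y(0) = -4 ⇒ A = -4.
The right endpoint x = 6 is free, so the natural (transversality) condition is ∂L/∂y' |_{x=6} = 0, i.e. y'(6) = 0.
Compute y'(x) = A k sinh(k x) + B k cosh(k x), so
    y'(6) = A k sinh(k·6) + B k cosh(k·6) = 0
    ⇒ B = −A tanh(k·6) = 4 tanh(3·6).
Therefore the extremal is
    y(x) = −4 cosh(3 x) + 4 tanh(3·6) sinh(3 x).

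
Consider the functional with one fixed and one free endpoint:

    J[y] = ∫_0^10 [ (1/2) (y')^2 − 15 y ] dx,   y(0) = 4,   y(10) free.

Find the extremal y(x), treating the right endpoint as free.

The Lagrangian L = (1/2) (y')^2 − 15 y gives
    ∂L/∂y = −15,   ∂L/∂y' = y'.
Euler-Lagrange: d/dx(y') − (−15) = 0, i.e. y'' + 15 = 0, so
    y(x) = −(15/2) x^2 + C1 x + C2.
Fixed left endpoint y(0) = 4 ⇒ C2 = 4.
The right endpoint x = 10 is free, so the natural (transversality) condition is ∂L/∂y' |_{x=10} = 0, i.e. y'(10) = 0.
Compute y'(x) = −15 x + C1, so y'(10) = −150 + C1 = 0 ⇒ C1 = 150.
Therefore the extremal is
    y(x) = −(15/2) x^2 + 150 x + 4.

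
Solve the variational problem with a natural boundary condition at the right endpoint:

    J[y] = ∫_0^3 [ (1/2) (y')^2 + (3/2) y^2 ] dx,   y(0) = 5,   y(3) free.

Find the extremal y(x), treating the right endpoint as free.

The Lagrangian L = (1/2) (y')^2 + (3/2) y^2 gives
    ∂L/∂y = 3 y,   ∂L/∂y' = y'.
Euler-Lagrange: y'' − 3 y = 0.
With k = sqrt(3), the general solution is
    y(x) = A cosh(sqrt(3) x) + B sinh(sqrt(3) x).
Fixed left endpoint y(0) = 5 ⇒ A = 5.
The right endpoint x = 3 is free, so the natural (transversality) condition is ∂L/∂y' |_{x=3} = 0, i.e. y'(3) = 0.
Compute y'(x) = A k sinh(k x) + B k cosh(k x), so
    y'(3) = A k sinh(k·3) + B k cosh(k·3) = 0
    ⇒ B = −A tanh(k·3) = − 5 tanh(sqrt(3)·3).
Therefore the extremal is
    y(x) = 5 cosh(sqrt(3) x) − 5 tanh(sqrt(3)·3) sinh(sqrt(3) x).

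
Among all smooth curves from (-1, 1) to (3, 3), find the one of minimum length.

Arc-length functional: J[y] = ∫ sqrt(1 + (y')^2) dx.
Lagrangian L = sqrt(1 + (y')^2) has no explicit y dependence, so ∂L/∂y = 0 and the Euler-Lagrange equation gives
    d/dx( y' / sqrt(1 + (y')^2) ) = 0  ⇒  y' / sqrt(1 + (y')^2) = const.
Hence y' is constant, so y(x) is affine.
Fitting the endpoints (-1, 1) and (3, 3):
    slope m = (3 − 1) / (3 − (-1)) = 1/2,
    intercept c = 1 − m·(-1) = 3/2.
Extremal: y(x) = (1/2) x + 3/2.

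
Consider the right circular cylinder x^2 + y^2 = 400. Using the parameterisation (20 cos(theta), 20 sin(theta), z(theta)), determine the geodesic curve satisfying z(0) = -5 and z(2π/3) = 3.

Parameterise the cylinder of radius R = 20 as
    r(θ) = (20 cos θ, 20 sin θ, z(θ)).
The arc-length element is
    ds = sqrt(400 + (dz/dθ)^2) dθ,
so the Lagrangian is L = sqrt(400 + z'^2).
L depends on z' only, not on z or θ, so ∂L/∂z = 0 and
    ∂L/∂z' = z' / sqrt(400 + z'^2).
The Euler-Lagrange equation gives
    d/dθ( z' / sqrt(400 + z'^2) ) = 0,
so z' is constant. Integrating once:
    z(θ) = a θ + b,
a helix on the cylinder (a straight line when the cylinder is unrolled). The constants a, b are determined by the endpoint conditions.
With endpoint conditions z(0) = -5 and z(2π/3) = 3: from z(0) = b we get b = -5, and a·2π/3 + -5 = 3 gives a = 12/π, so
    z(θ) = (12/π) θ − 5.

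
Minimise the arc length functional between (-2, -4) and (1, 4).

Arc-length functional: J[y] = ∫ sqrt(1 + (y')^2) dx.
Lagrangian L = sqrt(1 + (y')^2) has no explicit y dependence, so ∂L/∂y = 0 and the Euler-Lagrange equation gives
    d/dx( y' / sqrt(1 + (y')^2) ) = 0  ⇒  y' / sqrt(1 + (y')^2) = const.
Hence y' is constant, so y(x) is affine.
Fitting the endpoints (-2, -4) and (1, 4):
    slope m = (4 − (-4)) / (1 − (-2)) = 8/3,
    intercept c = (-4) − m·(-2) = 4/3.
Extremal: y(x) = (8/3) x + 4/3.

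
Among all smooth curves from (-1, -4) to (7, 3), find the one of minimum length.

Arc-length functional: J[y] = ∫ sqrt(1 + (y')^2) dx.
Lagrangian L = sqrt(1 + (y')^2) has no explicit y dependence, so ∂L/∂y = 0 and the Euler-Lagrange equation gives
    d/dx( y' / sqrt(1 + (y')^2) ) = 0  ⇒  y' / sqrt(1 + (y')^2) = const.
Hence y' is constant, so y(x) is affine.
Fitting the endpoints (-1, -4) and (7, 3):
    slope m = (3 − (-4)) / (7 − (-1)) = 7/8,
    intercept c = (-4) − m·(-1) = -25/8.
Extremal: y(x) = (7/8) x - 25/8.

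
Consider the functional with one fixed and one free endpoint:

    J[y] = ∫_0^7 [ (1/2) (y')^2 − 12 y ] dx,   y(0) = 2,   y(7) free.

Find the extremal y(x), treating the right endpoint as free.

The Lagrangian L = (1/2) (y')^2 − 12 y gives
    ∂L/∂y = −12,   ∂L/∂y' = y'.
Euler-Lagrange: d/dx(y') − (−12) = 0, i.e. y'' + 12 = 0, so
    y(x) = −(12/2) x^2 + C1 x + C2.
Fixed left endpoint y(0) = 2 ⇒ C2 = 2.
The right endpoint x = 7 is free, so the natural (transversality) condition is ∂L/∂y' |_{x=7} = 0, i.e. y'(7) = 0.
Compute y'(x) = −12 x + C1, so y'(7) = −84 + C1 = 0 ⇒ C1 = 84.
Therefore the extremal is
    y(x) = −6 x^2 + 84 x + 2.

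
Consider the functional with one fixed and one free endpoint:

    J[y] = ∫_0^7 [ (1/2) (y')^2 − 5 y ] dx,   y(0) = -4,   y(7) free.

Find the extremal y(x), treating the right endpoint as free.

The Lagrangian L = (1/2) (y')^2 − 5 y gives
    ∂L/∂y = −5,   ∂L/∂y' = y'.
Euler-Lagrange: d/dx(y') − (−5) = 0, i.e. y'' + 5 = 0, so
    y(x) = −(5/2) x^2 + C1 x + C2.
Fixed left endpoint y(0) = -4 ⇒ C2 = -4.
The right endpoint x = 7 is free, so the natural (transversality) condition is ∂L/∂y' |_{x=7} = 0, i.e. y'(7) = 0.
Compute y'(x) = −5 x + C1, so y'(7) = −35 + C1 = 0 ⇒ C1 = 35.
Therefore the extremal is
    y(x) = −(5/2) x^2 + 35 x − 4.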